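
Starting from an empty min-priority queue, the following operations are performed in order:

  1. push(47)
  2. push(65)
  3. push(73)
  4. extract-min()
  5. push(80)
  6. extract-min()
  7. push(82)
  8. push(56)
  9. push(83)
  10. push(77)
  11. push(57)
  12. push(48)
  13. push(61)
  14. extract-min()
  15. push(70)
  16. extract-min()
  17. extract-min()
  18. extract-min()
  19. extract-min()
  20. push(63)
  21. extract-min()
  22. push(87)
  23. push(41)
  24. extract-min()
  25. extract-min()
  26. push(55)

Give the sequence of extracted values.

47, 65, 48, 56, 57, 61, 70, 63, 41, 73

insert 47 → {47}
insert 65 → {47, 65}
insert 73 → {47, 65, 73}
extract-min → 47; now {65, 73}
insert 80 → {65, 73, 80}
extract-min → 65; now {73, 80}
insert 82 → {73, 80, 82}
insert 56 → {56, 73, 80, 82}
insert 83 → {56, 73, 80, 82, 83}
insert 77 → {56, 73, 77, 80, 82, 83}
insert 57 → {56, 57, 73, 77, 80, 82, 83}
insert 48 → {48, 56, 57, 73, 77, 80, 82, 83}
insert 61 → {48, 56, 57, 61, 73, 77, 80, 82, 83}
extract-min → 48; now {56, 57, 61, 73, 77, 80, 82, 83}
insert 70 → {56, 57, 61, 70, 73, 77, 80, 82, 83}
extract-min → 56; now {57, 61, 70, 73, 77, 80, 82, 83}
extract-min → 57; now {61, 70, 73, 77, 80, 82, 83}
extract-min → 61; now {70, 73, 77, 80, 82, 83}
extract-min → 70; now {73, 77, 80, 82, 83}
insert 63 → {63, 73, 77, 80, 82, 83}
extract-min → 63; now {73, 77, 80, 82, 83}
insert 87 → {73, 77, 80, 82, 83, 87}
insert 41 → {41, 73, 77, 80, 82, 83, 87}
extract-min → 41; now {73, 77, 80, 82, 83, 87}
extract-min → 73; now {77, 80, 82, 83, 87}
insert 55 → {55, 77, 80, 82, 83, 87}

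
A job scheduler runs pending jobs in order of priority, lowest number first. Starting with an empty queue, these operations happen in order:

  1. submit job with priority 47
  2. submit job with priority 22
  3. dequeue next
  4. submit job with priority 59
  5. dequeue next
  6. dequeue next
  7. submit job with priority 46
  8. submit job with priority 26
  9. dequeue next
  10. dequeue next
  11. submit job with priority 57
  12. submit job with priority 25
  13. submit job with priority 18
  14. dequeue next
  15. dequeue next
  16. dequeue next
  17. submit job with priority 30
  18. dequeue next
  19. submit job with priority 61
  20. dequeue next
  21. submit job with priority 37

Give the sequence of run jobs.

[22, 47, 59, 26, 46, 18, 25, 57, 30, 61]

insert 47 → {47}
insert 22 → {22, 47}
dequeue next → 22; now {47}
insert 59 → {47, 59}
dequeue next → 47; now {59}
dequeue next → 59; now {}
insert 46 → {46}
insert 26 → {26, 46}
dequeue next → 26; now {46}
dequeue next → 46; now {}
insert 57 → {57}
insert 25 → {25, 57}
insert 18 → {18, 25, 57}
dequeue next → 18; now {25, 57}
dequeue next → 25; now {57}
dequeue next → 57; now {}
insert 30 → {30}
dequeue next → 30; now {}
insert 61 → {61}
dequeue next → 61; now {}
insert 37 → {37}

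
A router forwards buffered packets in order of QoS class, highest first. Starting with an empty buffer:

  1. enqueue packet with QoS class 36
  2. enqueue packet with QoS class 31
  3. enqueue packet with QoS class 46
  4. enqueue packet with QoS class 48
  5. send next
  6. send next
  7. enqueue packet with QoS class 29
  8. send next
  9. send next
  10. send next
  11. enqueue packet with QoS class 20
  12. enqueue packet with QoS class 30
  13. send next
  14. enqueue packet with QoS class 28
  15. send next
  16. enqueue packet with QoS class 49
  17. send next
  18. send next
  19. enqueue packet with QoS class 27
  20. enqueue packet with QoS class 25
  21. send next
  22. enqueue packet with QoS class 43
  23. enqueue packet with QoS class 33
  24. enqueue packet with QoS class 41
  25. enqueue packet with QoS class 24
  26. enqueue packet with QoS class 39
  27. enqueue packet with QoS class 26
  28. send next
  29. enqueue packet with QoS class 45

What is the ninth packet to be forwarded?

20

insert 36 → {36}
insert 31 → {36, 31}
insert 46 → {46, 36, 31}
insert 48 → {48, 46, 36, 31}
send next → 48; now {46, 36, 31}
send next → 46; now {36, 31}
insert 29 → {36, 31, 29}
send next → 36; now {31, 29}
send next → 31; now {29}
send next → 29; now {}
insert 20 → {20}
insert 30 → {30, 20}
send next → 30; now {20}
insert 28 → {28, 20}
send next → 28; now {20}
insert 49 → {49, 20}
send next → 49; now {20}
send next → 20; now {}
insert 27 → {27}
insert 25 → {27, 25}
send next → 27; now {25}
insert 43 → {43, 25}
insert 33 → {43, 33, 25}
insert 41 → {43, 41, 33, 25}
insert 24 → {43, 41, 33, 25, 24}
insert 39 → {43, 41, 39, 33, 25, 24}
insert 26 → {43, 41, 39, 33, 26, 25, 24}
send next → 43; now {41, 39, 33, 26, 25, 24}
insert 45 → {45, 41, 39, 33, 26, 25, 24}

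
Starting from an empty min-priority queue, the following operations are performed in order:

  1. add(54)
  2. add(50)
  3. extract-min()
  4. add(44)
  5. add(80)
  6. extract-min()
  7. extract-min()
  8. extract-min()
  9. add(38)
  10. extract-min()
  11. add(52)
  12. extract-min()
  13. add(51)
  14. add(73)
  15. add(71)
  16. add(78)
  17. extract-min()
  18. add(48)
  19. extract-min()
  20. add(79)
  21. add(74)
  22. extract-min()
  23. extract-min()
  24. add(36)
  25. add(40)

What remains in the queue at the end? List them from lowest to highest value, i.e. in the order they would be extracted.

36 → 40 → 74 → 78 → 79

insert 54 → {54}
insert 50 → {50, 54}
extract-min → 50; now {54}
insert 44 → {44, 54}
insert 80 → {44, 54, 80}
extract-min → 44; now {54, 80}
extract-min → 54; now {80}
extract-min → 80; now {}
insert 38 → {38}
extract-min → 38; now {}
insert 52 → {52}
extract-min → 52; now {}
insert 51 → {51}
insert 73 → {51, 73}
insert 71 → {51, 71, 73}
insert 78 → {51, 71, 73, 78}
extract-min → 51; now {71, 73, 78}
insert 48 → {48, 71, 73, 78}
extract-min → 48; now {71, 73, 78}
insert 79 → {71, 73, 78, 79}
insert 74 → {71, 73, 74, 78, 79}
extract-min → 71; now {73, 74, 78, 79}
extract-min → 73; now {74, 78, 79}
insert 36 → {36, 74, 78, 79}
insert 40 → {36, 40, 74, 78, 79}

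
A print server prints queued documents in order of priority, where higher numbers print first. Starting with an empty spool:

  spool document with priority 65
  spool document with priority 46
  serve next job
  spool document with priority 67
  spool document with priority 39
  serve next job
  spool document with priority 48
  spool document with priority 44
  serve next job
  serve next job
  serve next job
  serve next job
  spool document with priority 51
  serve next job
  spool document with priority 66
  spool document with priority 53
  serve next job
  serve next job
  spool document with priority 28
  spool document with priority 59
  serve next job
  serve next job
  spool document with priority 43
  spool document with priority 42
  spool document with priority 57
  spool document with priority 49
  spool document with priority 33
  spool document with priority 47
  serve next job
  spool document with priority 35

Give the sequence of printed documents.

insert 65 → {65}
insert 46 → {65, 46}
serve next job → 65; now {46}
insert 67 → {67, 46}
insert 39 → {67, 46, 39}
serve next job → 67; now {46, 39}
insert 48 → {48, 46, 39}
insert 44 → {48, 46, 44, 39}
serve next job → 48; now {46, 44, 39}
serve next job → 46; now {44, 39}
serve next job → 44; now {39}
serve next job → 39; now {}
insert 51 → {51}
serve next job → 51; now {}
insert 66 → {66}
insert 53 → {66, 53}
serve next job → 66; now {53}
serve next job → 53; now {}
insert 28 → {28}
insert 59 → {59, 28}
serve next job → 59; now {28}
serve next job → 28; now {}
insert 43 → {43}
insert 42 → {43, 42}
insert 57 → {57, 43, 42}
insert 49 → {57, 49, 43, 42}
insert 33 → {57, 49, 43, 42, 33}
insert 47 → {57, 49, 47, 43, 42, 33}
serve next job → 57; now {49, 47, 43, 42, 33}
insert 35 → {49, 47, 43, 42, 35, 33}

[65, 67, 48, 46, 44, 39, 51, 66, 53, 59, 28, 57]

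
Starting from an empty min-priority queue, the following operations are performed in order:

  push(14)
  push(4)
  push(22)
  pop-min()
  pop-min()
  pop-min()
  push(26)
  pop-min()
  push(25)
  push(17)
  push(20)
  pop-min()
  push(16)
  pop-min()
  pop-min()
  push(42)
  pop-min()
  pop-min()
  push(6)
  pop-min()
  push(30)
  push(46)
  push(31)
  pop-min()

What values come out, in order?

4, 14, 22, 26, 17, 16, 20, 25, 42, 6, 30

insert 14 → {14}
insert 4 → {4, 14}
insert 22 → {4, 14, 22}
pop-min → 4; now {14, 22}
pop-min → 14; now {22}
pop-min → 22; now {}
insert 26 → {26}
pop-min → 26; now {}
insert 25 → {25}
insert 17 → {17, 25}
insert 20 → {17, 20, 25}
pop-min → 17; now {20, 25}
insert 16 → {16, 20, 25}
pop-min → 16; now {20, 25}
pop-min → 20; now {25}
insert 42 → {25, 42}
pop-min → 25; now {42}
pop-min → 42; now {}
insert 6 → {6}
pop-min → 6; now {}
insert 30 → {30}
insert 46 → {30, 46}
insert 31 → {30, 31, 46}
pop-min → 30; now {31, 46}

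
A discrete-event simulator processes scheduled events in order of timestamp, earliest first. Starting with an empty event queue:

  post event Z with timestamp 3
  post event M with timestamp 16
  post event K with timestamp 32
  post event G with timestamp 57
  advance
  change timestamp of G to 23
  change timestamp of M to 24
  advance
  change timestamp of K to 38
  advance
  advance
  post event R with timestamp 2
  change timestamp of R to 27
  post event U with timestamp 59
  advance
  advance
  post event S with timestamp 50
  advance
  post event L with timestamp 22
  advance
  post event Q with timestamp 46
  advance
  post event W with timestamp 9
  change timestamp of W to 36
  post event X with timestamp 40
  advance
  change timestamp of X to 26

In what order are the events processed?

add Z (timestamp 3) → {Z:3}
add M (timestamp 16) → {Z:3, M:16}
add K (timestamp 32) → {Z:3, M:16, K:32}
add G (timestamp 57) → {Z:3, M:16, K:32, G:57}
advance → Z; now {M:16, K:32, G:57}
update G to timestamp 23 → {M:16, G:23, K:32}
update M to timestamp 24 → {G:23, M:24, K:32}
advance → G; now {M:24, K:32}
update K to timestamp 38 → {M:24, K:38}
advance → M; now {K:38}
advance → K; now {}
add R (timestamp 2) → {R:2}
update R to timestamp 27 → {R:27}
add U (timestamp 59) → {R:27, U:59}
advance → R; now {U:59}
advance → U; now {}
add S (timestamp 50) → {S:50}
advance → S; now {}
add L (timestamp 22) → {L:22}
advance → L; now {}
add Q (timestamp 46) → {Q:46}
advance → Q; now {}
add W (timestamp 9) → {W:9}
update W to timestamp 36 → {W:36}
add X (timestamp 40) → {W:36, X:40}
advance → W; now {X:40}
update X to timestamp 26 → {X:26}

Z, G, M, K, R, U, S, L, Q, W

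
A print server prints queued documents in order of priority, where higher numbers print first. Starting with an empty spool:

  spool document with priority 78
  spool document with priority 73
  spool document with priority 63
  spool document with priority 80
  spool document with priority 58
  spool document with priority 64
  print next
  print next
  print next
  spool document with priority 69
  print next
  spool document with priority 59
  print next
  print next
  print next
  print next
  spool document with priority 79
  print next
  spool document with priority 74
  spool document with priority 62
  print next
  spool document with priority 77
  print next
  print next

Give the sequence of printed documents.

insert 78 → {78}
insert 73 → {78, 73}
insert 63 → {78, 73, 63}
insert 80 → {80, 78, 73, 63}
insert 58 → {80, 78, 73, 63, 58}
insert 64 → {80, 78, 73, 64, 63, 58}
print next → 80; now {78, 73, 64, 63, 58}
print next → 78; now {73, 64, 63, 58}
print next → 73; now {64, 63, 58}
insert 69 → {69, 64, 63, 58}
print next → 69; now {64, 63, 58}
insert 59 → {64, 63, 59, 58}
print next → 64; now {63, 59, 58}
print next → 63; now {59, 58}
print next → 59; now {58}
print next → 58; now {}
insert 79 → {79}
print next → 79; now {}
insert 74 → {74}
insert 62 → {74, 62}
print next → 74; now {62}
insert 77 → {77, 62}
print next → 77; now {62}
print next → 62; now {}

80 → 78 → 73 → 69 → 64 → 63 → 59 → 58 → 79 → 74 → 77 → 62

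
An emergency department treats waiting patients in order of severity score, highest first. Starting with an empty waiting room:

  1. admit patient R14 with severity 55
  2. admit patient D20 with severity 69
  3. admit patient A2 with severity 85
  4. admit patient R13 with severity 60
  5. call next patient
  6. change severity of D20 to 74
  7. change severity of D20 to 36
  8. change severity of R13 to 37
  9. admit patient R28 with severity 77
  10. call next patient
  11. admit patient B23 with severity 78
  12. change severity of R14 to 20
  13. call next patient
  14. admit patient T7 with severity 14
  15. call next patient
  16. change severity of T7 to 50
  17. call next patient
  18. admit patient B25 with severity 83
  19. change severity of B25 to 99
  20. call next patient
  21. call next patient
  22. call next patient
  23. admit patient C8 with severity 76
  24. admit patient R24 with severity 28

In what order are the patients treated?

add R14 (severity 55) → {R14:55}
add D20 (severity 69) → {D20:69, R14:55}
add A2 (severity 85) → {A2:85, D20:69, R14:55}
add R13 (severity 60) → {A2:85, D20:69, R13:60, R14:55}
call next patient → A2; now {D20:69, R13:60, R14:55}
update D20 to severity 74 → {D20:74, R13:60, R14:55}
update D20 to severity 36 → {R13:60, R14:55, D20:36}
update R13 to severity 37 → {R14:55, R13:37, D20:36}
add R28 (severity 77) → {R28:77, R14:55, R13:37, D20:36}
call next patient → R28; now {R14:55, R13:37, D20:36}
add B23 (severity 78) → {B23:78, R14:55, R13:37, D20:36}
update R14 to severity 20 → {B23:78, R13:37, D20:36, R14:20}
call next patient → B23; now {R13:37, D20:36, R14:20}
add T7 (severity 14) → {R13:37, D20:36, R14:20, T7:14}
call next patient → R13; now {D20:36, R14:20, T7:14}
update T7 to severity 50 → {T7:50, D20:36, R14:20}
call next patient → T7; now {D20:36, R14:20}
add B25 (severity 83) → {B25:83, D20:36, R14:20}
update B25 to severity 99 → {B25:99, D20:36, R14:20}
call next patient → B25; now {D20:36, R14:20}
call next patient → D20; now {R14:20}
call next patient → R14; now {}
add C8 (severity 76) → {C8:76}
add R24 (severity 28) → {C8:76, R24:28}

A2 → R28 → B23 → R13 → T7 → B25 → D20 → R14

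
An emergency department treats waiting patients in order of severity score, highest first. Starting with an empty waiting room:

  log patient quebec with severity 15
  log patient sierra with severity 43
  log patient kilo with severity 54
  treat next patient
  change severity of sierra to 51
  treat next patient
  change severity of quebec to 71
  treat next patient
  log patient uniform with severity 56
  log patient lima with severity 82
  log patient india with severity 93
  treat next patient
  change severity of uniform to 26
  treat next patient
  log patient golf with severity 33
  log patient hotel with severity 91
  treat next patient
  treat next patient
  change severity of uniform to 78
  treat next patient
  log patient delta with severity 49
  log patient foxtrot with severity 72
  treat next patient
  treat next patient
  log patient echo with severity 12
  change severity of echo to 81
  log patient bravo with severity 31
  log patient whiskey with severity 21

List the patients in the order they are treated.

[kilo, sierra, quebec, india, lima, hotel, golf, uniform, foxtrot, delta]

add quebec (severity 15) → {quebec:15}
add sierra (severity 43) → {sierra:43, quebec:15}
add kilo (severity 54) → {kilo:54, sierra:43, quebec:15}
treat next patient → kilo; now {sierra:43, quebec:15}
update sierra to severity 51 → {sierra:51, quebec:15}
treat next patient → sierra; now {quebec:15}
update quebec to severity 71 → {quebec:71}
treat next patient → quebec; now {}
add uniform (severity 56) → {uniform:56}
add lima (severity 82) → {lima:82, uniform:56}
add india (severity 93) → {india:93, lima:82, uniform:56}
treat next patient → india; now {lima:82, uniform:56}
update uniform to severity 26 → {lima:82, uniform:26}
treat next patient → lima; now {uniform:26}
add golf (severity 33) → {golf:33, uniform:26}
add hotel (severity 91) → {hotel:91, golf:33, uniform:26}
treat next patient → hotel; now {golf:33, uniform:26}
treat next patient → golf; now {uniform:26}
update uniform to severity 78 → {uniform:78}
treat next patient → uniform; now {}
add delta (severity 49) → {delta:49}
add foxtrot (severity 72) → {foxtrot:72, delta:49}
treat next patient → foxtrot; now {delta:49}
treat next patient → delta; now {}
add echo (severity 12) → {echo:12}
update echo to severity 81 → {echo:81}
add bravo (severity 31) → {echo:81, bravo:31}
add whiskey (severity 21) → {echo:81, bravo:31, whiskey:21}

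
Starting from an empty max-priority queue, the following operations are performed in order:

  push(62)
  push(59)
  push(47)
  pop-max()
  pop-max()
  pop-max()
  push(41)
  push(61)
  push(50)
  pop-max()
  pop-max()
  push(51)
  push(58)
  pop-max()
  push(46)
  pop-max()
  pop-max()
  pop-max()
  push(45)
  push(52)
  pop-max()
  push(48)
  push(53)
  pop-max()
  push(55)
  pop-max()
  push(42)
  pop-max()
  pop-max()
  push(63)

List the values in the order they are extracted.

[62, 59, 47, 61, 50, 58, 51, 46, 41, 52, 53, 55, 48, 45]

insert 62 → {62}
insert 59 → {62, 59}
insert 47 → {62, 59, 47}
pop-max → 62; now {59, 47}
pop-max → 59; now {47}
pop-max → 47; now {}
insert 41 → {41}
insert 61 → {61, 41}
insert 50 → {61, 50, 41}
pop-max → 61; now {50, 41}
pop-max → 50; now {41}
insert 51 → {51, 41}
insert 58 → {58, 51, 41}
pop-max → 58; now {51, 41}
insert 46 → {51, 46, 41}
pop-max → 51; now {46, 41}
pop-max → 46; now {41}
pop-max → 41; now {}
insert 45 → {45}
insert 52 → {52, 45}
pop-max → 52; now {45}
insert 48 → {48, 45}
insert 53 → {53, 48, 45}
pop-max → 53; now {48, 45}
insert 55 → {55, 48, 45}
pop-max → 55; now {48, 45}
insert 42 → {48, 45, 42}
pop-max → 48; now {45, 42}
pop-max → 45; now {42}
insert 63 → {63, 42}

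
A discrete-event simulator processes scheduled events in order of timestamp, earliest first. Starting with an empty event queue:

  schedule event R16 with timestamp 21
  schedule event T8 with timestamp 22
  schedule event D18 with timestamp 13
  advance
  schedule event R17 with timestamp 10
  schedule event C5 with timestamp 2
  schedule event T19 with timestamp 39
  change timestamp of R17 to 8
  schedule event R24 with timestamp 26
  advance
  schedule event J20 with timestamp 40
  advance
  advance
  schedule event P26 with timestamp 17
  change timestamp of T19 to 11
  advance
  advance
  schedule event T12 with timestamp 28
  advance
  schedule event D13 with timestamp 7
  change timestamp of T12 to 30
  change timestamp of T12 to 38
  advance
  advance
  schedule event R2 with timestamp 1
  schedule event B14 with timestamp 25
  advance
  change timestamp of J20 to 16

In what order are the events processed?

D18, C5, R17, R16, T19, P26, T8, D13, R24, R2

add R16 (timestamp 21) → {R16:21}
add T8 (timestamp 22) → {R16:21, T8:22}
add D18 (timestamp 13) → {D18:13, R16:21, T8:22}
advance → D18; now {R16:21, T8:22}
add R17 (timestamp 10) → {R17:10, R16:21, T8:22}
add C5 (timestamp 2) → {C5:2, R17:10, R16:21, T8:22}
add T19 (timestamp 39) → {C5:2, R17:10, R16:21, T8:22, T19:39}
update R17 to timestamp 8 → {C5:2, R17:8, R16:21, T8:22, T19:39}
add R24 (timestamp 26) → {C5:2, R17:8, R16:21, T8:22, R24:26, T19:39}
advance → C5; now {R17:8, R16:21, T8:22, R24:26, T19:39}
add J20 (timestamp 40) → {R17:8, R16:21, T8:22, R24:26, T19:39, J20:40}
advance → R17; now {R16:21, T8:22, R24:26, T19:39, J20:40}
advance → R16; now {T8:22, R24:26, T19:39, J20:40}
add P26 (timestamp 17) → {P26:17, T8:22, R24:26, T19:39, J20:40}
update T19 to timestamp 11 → {T19:11, P26:17, T8:22, R24:26, J20:40}
advance → T19; now {P26:17, T8:22, R24:26, J20:40}
advance → P26; now {T8:22, R24:26, J20:40}
add T12 (timestamp 28) → {T8:22, R24:26, T12:28, J20:40}
advance → T8; now {R24:26, T12:28, J20:40}
add D13 (timestamp 7) → {D13:7, R24:26, T12:28, J20:40}
update T12 to timestamp 30 → {D13:7, R24:26, T12:30, J20:40}
update T12 to timestamp 38 → {D13:7, R24:26, T12:38, J20:40}
advance → D13; now {R24:26, T12:38, J20:40}
advance → R24; now {T12:38, J20:40}
add R2 (timestamp 1) → {R2:1, T12:38, J20:40}
add B14 (timestamp 25) → {R2:1, B14:25, T12:38, J20:40}
advance → R2; now {B14:25, T12:38, J20:40}
update J20 to timestamp 16 → {J20:16, B14:25, T12:38}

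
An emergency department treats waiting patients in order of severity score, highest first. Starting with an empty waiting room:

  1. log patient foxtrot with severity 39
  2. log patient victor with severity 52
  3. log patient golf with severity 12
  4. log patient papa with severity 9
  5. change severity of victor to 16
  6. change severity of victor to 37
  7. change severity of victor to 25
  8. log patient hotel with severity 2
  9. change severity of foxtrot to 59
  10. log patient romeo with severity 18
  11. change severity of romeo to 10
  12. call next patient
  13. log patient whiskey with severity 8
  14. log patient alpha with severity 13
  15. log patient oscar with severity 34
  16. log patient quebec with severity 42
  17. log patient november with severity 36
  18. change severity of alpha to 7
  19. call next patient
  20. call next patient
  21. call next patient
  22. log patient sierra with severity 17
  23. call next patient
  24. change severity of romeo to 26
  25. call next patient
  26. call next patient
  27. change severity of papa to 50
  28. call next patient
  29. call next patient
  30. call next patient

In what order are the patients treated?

[foxtrot, quebec, november, oscar, victor, romeo, sierra, papa, golf, whiskey]

add foxtrot (severity 39) → {foxtrot:39}
add victor (severity 52) → {victor:52, foxtrot:39}
add golf (severity 12) → {victor:52, foxtrot:39, golf:12}
add papa (severity 9) → {victor:52, foxtrot:39, golf:12, papa:9}
update victor to severity 16 → {foxtrot:39, victor:16, golf:12, papa:9}
update victor to severity 37 → {foxtrot:39, victor:37, golf:12, papa:9}
update victor to severity 25 → {foxtrot:39, victor:25, golf:12, papa:9}
add hotel (severity 2) → {foxtrot:39, victor:25, golf:12, papa:9, hotel:2}
update foxtrot to severity 59 → {foxtrot:59, victor:25, golf:12, papa:9, hotel:2}
add romeo (severity 18) → {foxtrot:59, victor:25, romeo:18, golf:12, papa:9, hotel:2}
update romeo to severity 10 → {foxtrot:59, victor:25, golf:12, romeo:10, papa:9, hotel:2}
call next patient → foxtrot; now {victor:25, golf:12, romeo:10, papa:9, hotel:2}
add whiskey (severity 8) → {victor:25, golf:12, romeo:10, papa:9, whiskey:8, hotel:2}
add alpha (severity 13) → {victor:25, alpha:13, golf:12, romeo:10, papa:9, whiskey:8, hotel:2}
add oscar (severity 34) → {oscar:34, victor:25, alpha:13, golf:12, romeo:10, papa:9, whiskey:8, hotel:2}
add quebec (severity 42) → {quebec:42, oscar:34, victor:25, alpha:13, golf:12, romeo:10, papa:9, whiskey:8, hotel:2}
add november (severity 36) → {quebec:42, november:36, oscar:34, victor:25, alpha:13, golf:12, romeo:10, papa:9, whiskey:8, hotel:2}
update alpha to severity 7 → {quebec:42, november:36, oscar:34, victor:25, golf:12, romeo:10, papa:9, whiskey:8, alpha:7, hotel:2}
call next patient → quebec; now {november:36, oscar:34, victor:25, golf:12, romeo:10, papa:9, whiskey:8, alpha:7, hotel:2}
call next patient → november; now {oscar:34, victor:25, golf:12, romeo:10, papa:9, whiskey:8, alpha:7, hotel:2}
call next patient → oscar; now {victor:25, golf:12, romeo:10, papa:9, whiskey:8, alpha:7, hotel:2}
add sierra (severity 17) → {victor:25, sierra:17, golf:12, romeo:10, papa:9, whiskey:8, alpha:7, hotel:2}
call next patient → victor; now {sierra:17, golf:12, romeo:10, papa:9, whiskey:8, alpha:7, hotel:2}
update romeo to severity 26 → {romeo:26, sierra:17, golf:12, papa:9, whiskey:8, alpha:7, hotel:2}
call next patient → romeo; now {sierra:17, golf:12, papa:9, whiskey:8, alpha:7, hotel:2}
call next patient → sierra; now {golf:12, papa:9, whiskey:8, alpha:7, hotel:2}
update papa to severity 50 → {papa:50, golf:12, whiskey:8, alpha:7, hotel:2}
call next patient → papa; now {golf:12, whiskey:8, alpha:7, hotel:2}
call next patient → golf; now {whiskey:8, alpha:7, hotel:2}
call next patient → whiskey; now {alpha:7, hotel:2}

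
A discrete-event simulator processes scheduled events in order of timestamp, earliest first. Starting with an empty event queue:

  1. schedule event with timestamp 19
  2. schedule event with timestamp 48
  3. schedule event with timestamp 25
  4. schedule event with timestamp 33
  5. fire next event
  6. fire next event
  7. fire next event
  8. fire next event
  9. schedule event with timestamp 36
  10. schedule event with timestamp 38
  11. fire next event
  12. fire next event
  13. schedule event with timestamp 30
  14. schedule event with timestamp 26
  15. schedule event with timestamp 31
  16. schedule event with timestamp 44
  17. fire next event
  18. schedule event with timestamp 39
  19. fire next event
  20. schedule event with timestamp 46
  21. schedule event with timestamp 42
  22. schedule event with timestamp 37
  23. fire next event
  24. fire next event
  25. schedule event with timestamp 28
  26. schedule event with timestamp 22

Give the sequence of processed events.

19, 25, 33, 48, 36, 38, 26, 30, 31, 37

insert 19 → {19}
insert 48 → {19, 48}
insert 25 → {19, 25, 48}
insert 33 → {19, 25, 33, 48}
fire next event → 19; now {25, 33, 48}
fire next event → 25; now {33, 48}
fire next event → 33; now {48}
fire next event → 48; now {}
insert 36 → {36}
insert 38 → {36, 38}
fire next event → 36; now {38}
fire next event → 38; now {}
insert 30 → {30}
insert 26 → {26, 30}
insert 31 → {26, 30, 31}
insert 44 → {26, 30, 31, 44}
fire next event → 26; now {30, 31, 44}
insert 39 → {30, 31, 39, 44}
fire next event → 30; now {31, 39, 44}
insert 46 → {31, 39, 44, 46}
insert 42 → {31, 39, 42, 44, 46}
insert 37 → {31, 37, 39, 42, 44, 46}
fire next event → 31; now {37, 39, 42, 44, 46}
fire next event → 37; now {39, 42, 44, 46}
insert 28 → {28, 39, 42, 44, 46}
insert 22 → {22, 28, 39, 42, 44, 46}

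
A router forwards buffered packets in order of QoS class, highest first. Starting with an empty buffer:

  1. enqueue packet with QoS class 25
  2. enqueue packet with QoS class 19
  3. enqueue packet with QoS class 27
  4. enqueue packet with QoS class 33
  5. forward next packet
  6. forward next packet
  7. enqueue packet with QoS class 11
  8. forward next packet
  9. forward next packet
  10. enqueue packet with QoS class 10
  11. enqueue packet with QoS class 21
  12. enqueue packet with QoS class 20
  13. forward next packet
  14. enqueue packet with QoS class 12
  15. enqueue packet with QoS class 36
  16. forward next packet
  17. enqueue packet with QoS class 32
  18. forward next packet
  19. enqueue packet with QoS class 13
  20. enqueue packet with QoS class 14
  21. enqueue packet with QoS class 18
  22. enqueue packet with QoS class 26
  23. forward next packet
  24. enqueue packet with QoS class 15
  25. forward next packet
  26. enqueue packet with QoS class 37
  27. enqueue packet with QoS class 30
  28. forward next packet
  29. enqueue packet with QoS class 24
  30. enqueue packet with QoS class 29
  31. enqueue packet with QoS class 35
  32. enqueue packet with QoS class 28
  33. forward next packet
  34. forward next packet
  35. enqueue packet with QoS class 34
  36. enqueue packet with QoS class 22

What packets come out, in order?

insert 25 → {25}
insert 19 → {25, 19}
insert 27 → {27, 25, 19}
insert 33 → {33, 27, 25, 19}
forward next packet → 33; now {27, 25, 19}
forward next packet → 27; now {25, 19}
insert 11 → {25, 19, 11}
forward next packet → 25; now {19, 11}
forward next packet → 19; now {11}
insert 10 → {11, 10}
insert 21 → {21, 11, 10}
insert 20 → {21, 20, 11, 10}
forward next packet → 21; now {20, 11, 10}
insert 12 → {20, 12, 11, 10}
insert 36 → {36, 20, 12, 11, 10}
forward next packet → 36; now {20, 12, 11, 10}
insert 32 → {32, 20, 12, 11, 10}
forward next packet → 32; now {20, 12, 11, 10}
insert 13 → {20, 13, 12, 11, 10}
insert 14 → {20, 14, 13, 12, 11, 10}
insert 18 → {20, 18, 14, 13, 12, 11, 10}
insert 26 → {26, 20, 18, 14, 13, 12, 11, 10}
forward next packet → 26; now {20, 18, 14, 13, 12, 11, 10}
insert 15 → {20, 18, 15, 14, 13, 12, 11, 10}
forward next packet → 20; now {18, 15, 14, 13, 12, 11, 10}
insert 37 → {37, 18, 15, 14, 13, 12, 11, 10}
insert 30 → {37, 30, 18, 15, 14, 13, 12, 11, 10}
forward next packet → 37; now {30, 18, 15, 14, 13, 12, 11, 10}
insert 24 → {30, 24, 18, 15, 14, 13, 12, 11, 10}
insert 29 → {30, 29, 24, 18, 15, 14, 13, 12, 11, 10}
insert 35 → {35, 30, 29, 24, 18, 15, 14, 13, 12, 11, 10}
insert 28 → {35, 30, 29, 28, 24, 18, 15, 14, 13, 12, 11, 10}
forward next packet → 35; now {30, 29, 28, 24, 18, 15, 14, 13, 12, 11, 10}
forward next packet → 30; now {29, 28, 24, 18, 15, 14, 13, 12, 11, 10}
insert 34 → {34, 29, 28, 24, 18, 15, 14, 13, 12, 11, 10}
insert 22 → {34, 29, 28, 24, 22, 18, 15, 14, 13, 12, 11, 10}

33 → 27 → 25 → 19 → 21 → 36 → 32 → 26 → 20 → 37 → 35 → 30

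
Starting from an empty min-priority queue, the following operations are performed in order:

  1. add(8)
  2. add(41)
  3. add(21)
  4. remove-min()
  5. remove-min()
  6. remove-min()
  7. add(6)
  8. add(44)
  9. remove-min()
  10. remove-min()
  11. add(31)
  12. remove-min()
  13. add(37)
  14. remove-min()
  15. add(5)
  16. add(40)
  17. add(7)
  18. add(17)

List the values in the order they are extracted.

insert 8 → {8}
insert 41 → {8, 41}
insert 21 → {8, 21, 41}
remove-min → 8; now {21, 41}
remove-min → 21; now {41}
remove-min → 41; now {}
insert 6 → {6}
insert 44 → {6, 44}
remove-min → 6; now {44}
remove-min → 44; now {}
insert 31 → {31}
remove-min → 31; now {}
insert 37 → {37}
remove-min → 37; now {}
insert 5 → {5}
insert 40 → {5, 40}
insert 7 → {5, 7, 40}
insert 17 → {5, 7, 17, 40}

8, 21, 41, 6, 44, 31, 37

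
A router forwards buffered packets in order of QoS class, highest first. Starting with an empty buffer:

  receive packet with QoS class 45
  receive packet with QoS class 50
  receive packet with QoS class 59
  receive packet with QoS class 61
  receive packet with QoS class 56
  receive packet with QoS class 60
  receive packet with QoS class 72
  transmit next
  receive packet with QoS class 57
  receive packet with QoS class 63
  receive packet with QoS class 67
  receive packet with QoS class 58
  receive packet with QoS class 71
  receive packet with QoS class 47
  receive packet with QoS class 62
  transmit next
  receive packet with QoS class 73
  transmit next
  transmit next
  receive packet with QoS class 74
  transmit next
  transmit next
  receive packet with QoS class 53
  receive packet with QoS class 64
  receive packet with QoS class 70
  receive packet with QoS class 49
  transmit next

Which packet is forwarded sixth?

63

insert 45 → {45}
insert 50 → {50, 45}
insert 59 → {59, 50, 45}
insert 61 → {61, 59, 50, 45}
insert 56 → {61, 59, 56, 50, 45}
insert 60 → {61, 60, 59, 56, 50, 45}
insert 72 → {72, 61, 60, 59, 56, 50, 45}
transmit next → 72; now {61, 60, 59, 56, 50, 45}
insert 57 → {61, 60, 59, 57, 56, 50, 45}
insert 63 → {63, 61, 60, 59, 57, 56, 50, 45}
insert 67 → {67, 63, 61, 60, 59, 57, 56, 50, 45}
insert 58 → {67, 63, 61, 60, 59, 58, 57, 56, 50, 45}
insert 71 → {71, 67, 63, 61, 60, 59, 58, 57, 56, 50, 45}
insert 47 → {71, 67, 63, 61, 60, 59, 58, 57, 56, 50, 47, 45}
insert 62 → {71, 67, 63, 62, 61, 60, 59, 58, 57, 56, 50, 47, 45}
transmit next → 71; now {67, 63, 62, 61, 60, 59, 58, 57, 56, 50, 47, 45}
insert 73 → {73, 67, 63, 62, 61, 60, 59, 58, 57, 56, 50, 47, 45}
transmit next → 73; now {67, 63, 62, 61, 60, 59, 58, 57, 56, 50, 47, 45}
transmit next → 67; now {63, 62, 61, 60, 59, 58, 57, 56, 50, 47, 45}
insert 74 → {74, 63, 62, 61, 60, 59, 58, 57, 56, 50, 47, 45}
transmit next → 74; now {63, 62, 61, 60, 59, 58, 57, 56, 50, 47, 45}
transmit next → 63; now {62, 61, 60, 59, 58, 57, 56, 50, 47, 45}
insert 53 → {62, 61, 60, 59, 58, 57, 56, 53, 50, 47, 45}
insert 64 → {64, 62, 61, 60, 59, 58, 57, 56, 53, 50, 47, 45}
insert 70 → {70, 64, 62, 61, 60, 59, 58, 57, 56, 53, 50, 47, 45}
insert 49 → {70, 64, 62, 61, 60, 59, 58, 57, 56, 53, 50, 49, 47, 45}
transmit next → 70; now {64, 62, 61, 60, 59, 58, 57, 56, 53, 50, 49, 47, 45}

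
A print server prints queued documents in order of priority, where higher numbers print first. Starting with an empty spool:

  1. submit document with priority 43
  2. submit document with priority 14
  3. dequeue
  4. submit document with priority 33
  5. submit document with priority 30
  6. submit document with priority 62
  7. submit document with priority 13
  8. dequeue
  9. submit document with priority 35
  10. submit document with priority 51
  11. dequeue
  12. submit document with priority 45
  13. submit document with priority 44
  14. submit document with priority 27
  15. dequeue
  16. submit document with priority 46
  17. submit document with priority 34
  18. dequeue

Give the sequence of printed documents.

[43, 62, 51, 45, 46]

insert 43 → {43}
insert 14 → {43, 14}
dequeue → 43; now {14}
insert 33 → {33, 14}
insert 30 → {33, 30, 14}
insert 62 → {62, 33, 30, 14}
insert 13 → {62, 33, 30, 14, 13}
dequeue → 62; now {33, 30, 14, 13}
insert 35 → {35, 33, 30, 14, 13}
insert 51 → {51, 35, 33, 30, 14, 13}
dequeue → 51; now {35, 33, 30, 14, 13}
insert 45 → {45, 35, 33, 30, 14, 13}
insert 44 → {45, 44, 35, 33, 30, 14, 13}
insert 27 → {45, 44, 35, 33, 30, 27, 14, 13}
dequeue → 45; now {44, 35, 33, 30, 27, 14, 13}
insert 46 → {46, 44, 35, 33, 30, 27, 14, 13}
insert 34 → {46, 44, 35, 34, 33, 30, 27, 14, 13}
dequeue → 46; now {44, 35, 34, 33, 30, 27, 14, 13}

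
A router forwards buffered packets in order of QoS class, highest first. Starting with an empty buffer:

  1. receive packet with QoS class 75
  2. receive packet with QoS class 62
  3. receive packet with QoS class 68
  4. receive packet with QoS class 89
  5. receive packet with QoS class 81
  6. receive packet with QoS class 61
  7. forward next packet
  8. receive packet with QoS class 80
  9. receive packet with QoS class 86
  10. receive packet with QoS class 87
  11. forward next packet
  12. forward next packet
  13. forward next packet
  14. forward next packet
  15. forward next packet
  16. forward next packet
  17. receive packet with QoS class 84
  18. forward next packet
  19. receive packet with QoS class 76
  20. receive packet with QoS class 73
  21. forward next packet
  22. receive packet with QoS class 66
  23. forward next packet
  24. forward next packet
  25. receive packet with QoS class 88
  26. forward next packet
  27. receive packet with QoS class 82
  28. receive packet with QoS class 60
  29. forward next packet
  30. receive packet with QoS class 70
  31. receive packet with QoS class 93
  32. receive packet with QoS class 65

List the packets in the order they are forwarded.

[89, 87, 86, 81, 80, 75, 68, 84, 76, 73, 66, 88, 82]

insert 75 → {75}
insert 62 → {75, 62}
insert 68 → {75, 68, 62}
insert 89 → {89, 75, 68, 62}
insert 81 → {89, 81, 75, 68, 62}
insert 61 → {89, 81, 75, 68, 62, 61}
forward next packet → 89; now {81, 75, 68, 62, 61}
insert 80 → {81, 80, 75, 68, 62, 61}
insert 86 → {86, 81, 80, 75, 68, 62, 61}
insert 87 → {87, 86, 81, 80, 75, 68, 62, 61}
forward next packet → 87; now {86, 81, 80, 75, 68, 62, 61}
forward next packet → 86; now {81, 80, 75, 68, 62, 61}
forward next packet → 81; now {80, 75, 68, 62, 61}
forward next packet → 80; now {75, 68, 62, 61}
forward next packet → 75; now {68, 62, 61}
forward next packet → 68; now {62, 61}
insert 84 → {84, 62, 61}
forward next packet → 84; now {62, 61}
insert 76 → {76, 62, 61}
insert 73 → {76, 73, 62, 61}
forward next packet → 76; now {73, 62, 61}
insert 66 → {73, 66, 62, 61}
forward next packet → 73; now {66, 62, 61}
forward next packet → 66; now {62, 61}
insert 88 → {88, 62, 61}
forward next packet → 88; now {62, 61}
insert 82 → {82, 62, 61}
insert 60 → {82, 62, 61, 60}
forward next packet → 82; now {62, 61, 60}
insert 70 → {70, 62, 61, 60}
insert 93 → {93, 70, 62, 61, 60}
insert 65 → {93, 70, 65, 62, 61, 60}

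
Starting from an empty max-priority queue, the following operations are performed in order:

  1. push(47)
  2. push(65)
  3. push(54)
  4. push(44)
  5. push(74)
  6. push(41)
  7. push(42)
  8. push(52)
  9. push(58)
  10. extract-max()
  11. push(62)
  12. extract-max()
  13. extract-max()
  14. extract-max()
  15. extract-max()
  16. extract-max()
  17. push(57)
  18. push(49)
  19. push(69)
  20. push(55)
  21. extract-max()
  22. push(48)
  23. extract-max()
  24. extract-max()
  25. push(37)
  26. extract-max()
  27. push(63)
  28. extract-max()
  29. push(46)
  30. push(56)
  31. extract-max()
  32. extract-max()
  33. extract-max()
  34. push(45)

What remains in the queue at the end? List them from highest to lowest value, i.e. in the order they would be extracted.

insert 47 → {47}
insert 65 → {65, 47}
insert 54 → {65, 54, 47}
insert 44 → {65, 54, 47, 44}
insert 74 → {74, 65, 54, 47, 44}
insert 41 → {74, 65, 54, 47, 44, 41}
insert 42 → {74, 65, 54, 47, 44, 42, 41}
insert 52 → {74, 65, 54, 52, 47, 44, 42, 41}
insert 58 → {74, 65, 58, 54, 52, 47, 44, 42, 41}
extract-max → 74; now {65, 58, 54, 52, 47, 44, 42, 41}
insert 62 → {65, 62, 58, 54, 52, 47, 44, 42, 41}
extract-max → 65; now {62, 58, 54, 52, 47, 44, 42, 41}
extract-max → 62; now {58, 54, 52, 47, 44, 42, 41}
extract-max → 58; now {54, 52, 47, 44, 42, 41}
extract-max → 54; now {52, 47, 44, 42, 41}
extract-max → 52; now {47, 44, 42, 41}
insert 57 → {57, 47, 44, 42, 41}
insert 49 → {57, 49, 47, 44, 42, 41}
insert 69 → {69, 57, 49, 47, 44, 42, 41}
insert 55 → {69, 57, 55, 49, 47, 44, 42, 41}
extract-max → 69; now {57, 55, 49, 47, 44, 42, 41}
insert 48 → {57, 55, 49, 48, 47, 44, 42, 41}
extract-max → 57; now {55, 49, 48, 47, 44, 42, 41}
extract-max → 55; now {49, 48, 47, 44, 42, 41}
insert 37 → {49, 48, 47, 44, 42, 41, 37}
extract-max → 49; now {48, 47, 44, 42, 41, 37}
insert 63 → {63, 48, 47, 44, 42, 41, 37}
extract-max → 63; now {48, 47, 44, 42, 41, 37}
insert 46 → {48, 47, 46, 44, 42, 41, 37}
insert 56 → {56, 48, 47, 46, 44, 42, 41, 37}
extract-max → 56; now {48, 47, 46, 44, 42, 41, 37}
extract-max → 48; now {47, 46, 44, 42, 41, 37}
extract-max → 47; now {46, 44, 42, 41, 37}
insert 45 → {46, 45, 44, 42, 41, 37}

46 → 45 → 44 → 42 → 41 → 37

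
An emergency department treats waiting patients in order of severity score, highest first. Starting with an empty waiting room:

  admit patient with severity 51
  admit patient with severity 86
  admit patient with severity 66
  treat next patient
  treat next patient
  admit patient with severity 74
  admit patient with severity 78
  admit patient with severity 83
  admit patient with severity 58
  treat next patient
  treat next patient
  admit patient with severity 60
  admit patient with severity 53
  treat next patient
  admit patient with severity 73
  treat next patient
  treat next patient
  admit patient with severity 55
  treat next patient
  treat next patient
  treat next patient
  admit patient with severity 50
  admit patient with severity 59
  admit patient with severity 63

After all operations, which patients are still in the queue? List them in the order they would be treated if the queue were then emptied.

insert 51 → {51}
insert 86 → {86, 51}
insert 66 → {86, 66, 51}
treat next patient → 86; now {66, 51}
treat next patient → 66; now {51}
insert 74 → {74, 51}
insert 78 → {78, 74, 51}
insert 83 → {83, 78, 74, 51}
insert 58 → {83, 78, 74, 58, 51}
treat next patient → 83; now {78, 74, 58, 51}
treat next patient → 78; now {74, 58, 51}
insert 60 → {74, 60, 58, 51}
insert 53 → {74, 60, 58, 53, 51}
treat next patient → 74; now {60, 58, 53, 51}
insert 73 → {73, 60, 58, 53, 51}
treat next patient → 73; now {60, 58, 53, 51}
treat next patient → 60; now {58, 53, 51}
insert 55 → {58, 55, 53, 51}
treat next patient → 58; now {55, 53, 51}
treat next patient → 55; now {53, 51}
treat next patient → 53; now {51}
insert 50 → {51, 50}
insert 59 → {59, 51, 50}
insert 63 → {63, 59, 51, 50}

63, 59, 51, 50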